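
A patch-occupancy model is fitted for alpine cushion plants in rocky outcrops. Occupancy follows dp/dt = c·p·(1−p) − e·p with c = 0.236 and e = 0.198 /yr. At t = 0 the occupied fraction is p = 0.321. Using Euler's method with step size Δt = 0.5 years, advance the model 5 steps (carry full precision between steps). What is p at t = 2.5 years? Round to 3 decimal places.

0.294

Update rule: p ← p + [c·p·(1−p) − e·p]·Δt with Δt = 0.5.
step 1: Δp = -0.00606, p = 0.31494
step 2: Δp = -0.00572, p = 0.30922
step 3: Δp = -0.00541, p = 0.30381
step 4: Δp = -0.00512, p = 0.29869
step 5: Δp = -0.00485, p = 0.29384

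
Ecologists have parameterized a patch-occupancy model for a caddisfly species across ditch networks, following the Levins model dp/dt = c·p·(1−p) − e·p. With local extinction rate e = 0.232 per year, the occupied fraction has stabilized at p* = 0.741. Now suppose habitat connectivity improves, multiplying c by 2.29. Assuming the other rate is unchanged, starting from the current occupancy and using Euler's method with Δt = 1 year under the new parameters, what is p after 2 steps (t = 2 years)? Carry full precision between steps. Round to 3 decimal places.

0.813

Balance c(1−p*) = e gives c = e/(1 − 0.74100) = 0.232/0.25900 = 0.89575.
Starting from p₀ = 0.74100; update p ← p + (dp/dt)·Δt with the new parameters.
p: 0.74100 → 0.96277  (Δp = +0.22177)
p: 0.96277 → 0.81294  (Δp = -0.14983)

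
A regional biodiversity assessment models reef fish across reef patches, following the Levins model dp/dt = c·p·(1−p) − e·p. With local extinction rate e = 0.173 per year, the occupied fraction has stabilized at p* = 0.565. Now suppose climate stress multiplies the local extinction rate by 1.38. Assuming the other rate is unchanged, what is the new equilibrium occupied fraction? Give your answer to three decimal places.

Balance c(1−p*) = e gives c = e/(1 − 0.56500) = 0.173/0.43500 = 0.39770.
New p* = 1 − e/c = 1 − 0.23874/0.39770 = 0.39970.

0.400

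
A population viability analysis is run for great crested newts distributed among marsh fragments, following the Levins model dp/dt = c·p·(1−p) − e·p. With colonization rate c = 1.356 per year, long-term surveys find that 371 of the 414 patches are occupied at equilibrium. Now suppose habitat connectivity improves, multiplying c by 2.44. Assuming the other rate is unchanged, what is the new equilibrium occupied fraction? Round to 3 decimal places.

0.957

Observed p* = 371/414 = 0.89614.
Balance c(1−p*) = e gives e = 1.356×(1 − 0.89614) = 0.14083.
New p* = 1 − e/c = 1 − 0.14083/3.30864 = 0.95744.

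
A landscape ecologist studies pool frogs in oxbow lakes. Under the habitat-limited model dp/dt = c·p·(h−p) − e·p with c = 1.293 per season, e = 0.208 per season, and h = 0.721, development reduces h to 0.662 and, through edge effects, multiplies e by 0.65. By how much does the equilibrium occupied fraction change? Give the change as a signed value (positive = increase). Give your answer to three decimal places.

Before: p* = h − e/c = 0.721 − 0.208/1.293 = 0.721 − 0.1609 = 0.5601.
After: c = 1.293, e = 0.1352, h = 0.662; p* = 0.662 − 0.1352/1.293 = 0.5574.
Δp* = 0.5574 − 0.5601 = -0.0027.

-0.003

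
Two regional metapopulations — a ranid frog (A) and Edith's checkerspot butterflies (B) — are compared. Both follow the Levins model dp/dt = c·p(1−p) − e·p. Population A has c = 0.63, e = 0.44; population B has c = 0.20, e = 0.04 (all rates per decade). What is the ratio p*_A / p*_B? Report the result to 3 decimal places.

A: p*_A = 1 − 0.44/0.63 = 0.3016.
B: p*_B = 1 − 0.04/0.20 = 0.8000.
p*_A / p*_B = 0.3016/0.8000 = 0.3770.

0.377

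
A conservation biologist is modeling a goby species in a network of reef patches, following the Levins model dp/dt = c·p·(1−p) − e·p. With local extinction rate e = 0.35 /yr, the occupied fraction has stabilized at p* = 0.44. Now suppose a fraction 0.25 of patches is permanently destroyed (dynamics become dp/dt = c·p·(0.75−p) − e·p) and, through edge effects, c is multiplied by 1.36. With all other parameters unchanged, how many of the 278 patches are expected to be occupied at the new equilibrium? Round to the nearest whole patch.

94

Balance c(1−p*) = e gives c = e/(1 − 0.44000) = 0.35/0.56000 = 0.62500.
New p* = 0.75 − e/c = 0.75 − 0.35000/0.85000 = 0.33824.
Expected occupied = 278 × 0.33824 = 94.03 ≈ 94.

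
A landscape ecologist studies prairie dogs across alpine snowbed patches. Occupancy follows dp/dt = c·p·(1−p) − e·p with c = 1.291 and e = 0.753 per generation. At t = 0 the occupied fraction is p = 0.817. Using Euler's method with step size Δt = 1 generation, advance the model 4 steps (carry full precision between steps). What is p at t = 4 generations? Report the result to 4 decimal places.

0.4143

Update rule: p ← p + [c·p·(1−p) − e·p]·Δt with Δt = 1.
p: 0.81700 → 0.39482  (Δp = -0.42218)
p: 0.39482 → 0.40599  (Δp = +0.01117)
p: 0.40599 → 0.41162  (Δp = +0.00563)
p: 0.41162 → 0.41434  (Δp = +0.00272)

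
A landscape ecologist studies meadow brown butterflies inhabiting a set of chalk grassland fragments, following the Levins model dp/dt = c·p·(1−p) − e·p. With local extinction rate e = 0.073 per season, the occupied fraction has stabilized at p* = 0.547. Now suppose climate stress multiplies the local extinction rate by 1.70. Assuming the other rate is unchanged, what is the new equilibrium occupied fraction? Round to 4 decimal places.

0.2299

Balance c(1−p*) = e gives c = e/(1 − 0.54700) = 0.073/0.45300 = 0.16115.
New p* = 1 − e/c = 1 − 0.12410/0.16115 = 0.22991.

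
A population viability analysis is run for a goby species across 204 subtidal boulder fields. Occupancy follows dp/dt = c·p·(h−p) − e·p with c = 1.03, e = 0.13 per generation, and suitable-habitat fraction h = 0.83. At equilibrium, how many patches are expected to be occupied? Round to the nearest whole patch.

144

p* = h − e/c = 0.83 − 0.1262 = 0.7038.
Expected occupied patches = N × p* = 204 × 0.7038 = 143.57 ≈ 144.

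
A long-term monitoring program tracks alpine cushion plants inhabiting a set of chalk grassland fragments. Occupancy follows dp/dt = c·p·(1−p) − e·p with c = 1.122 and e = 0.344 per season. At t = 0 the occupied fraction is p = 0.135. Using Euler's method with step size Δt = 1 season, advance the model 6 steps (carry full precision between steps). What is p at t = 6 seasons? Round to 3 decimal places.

Update rule: p ← p + [c·p·(1−p) − e·p]·Δt with Δt = 1.
step 1: Δp = +0.08458, p = 0.21958
step 2: Δp = +0.11674, p = 0.33632
step 3: Δp = +0.13475, p = 0.47106
step 4: Δp = +0.11751, p = 0.58858
step 5: Δp = +0.06923, p = 0.65780
step 6: Δp = +0.02628, p = 0.68408

0.684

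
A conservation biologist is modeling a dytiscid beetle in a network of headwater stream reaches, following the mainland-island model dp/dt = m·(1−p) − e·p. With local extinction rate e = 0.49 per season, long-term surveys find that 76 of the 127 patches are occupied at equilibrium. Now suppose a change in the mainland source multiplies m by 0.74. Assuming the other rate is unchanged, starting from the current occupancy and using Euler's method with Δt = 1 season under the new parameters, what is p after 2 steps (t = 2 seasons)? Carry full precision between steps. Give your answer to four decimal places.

Observed p* = 76/127 = 0.59843.
Balance m(1−p*) = e·p* gives m = e·p*/(1−p*) = 0.49×0.59843/0.40157 = 0.73020.
Starting from p₀ = 0.59843; update p ← p + (dp/dt)·Δt with the new parameters.
p: 0.59843 → 0.52219  (Δp = -0.07624)
p: 0.52219 → 0.52450  (Δp = +0.00231)

0.5245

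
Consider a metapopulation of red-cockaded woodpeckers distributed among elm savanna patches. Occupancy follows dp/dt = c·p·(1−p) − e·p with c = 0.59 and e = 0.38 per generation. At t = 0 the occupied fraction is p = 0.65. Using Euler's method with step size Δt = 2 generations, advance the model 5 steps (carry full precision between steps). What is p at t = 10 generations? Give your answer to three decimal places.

0.362

Update rule: p ← p + [c·p·(1−p) − e·p]·Δt with Δt = 2.
step 1: Δp = -0.22555, p = 0.42445
step 2: Δp = -0.03432, p = 0.39013
step 3: Δp = -0.01574, p = 0.37439
step 4: Δp = -0.00815, p = 0.36623
step 5: Δp = -0.00445, p = 0.36178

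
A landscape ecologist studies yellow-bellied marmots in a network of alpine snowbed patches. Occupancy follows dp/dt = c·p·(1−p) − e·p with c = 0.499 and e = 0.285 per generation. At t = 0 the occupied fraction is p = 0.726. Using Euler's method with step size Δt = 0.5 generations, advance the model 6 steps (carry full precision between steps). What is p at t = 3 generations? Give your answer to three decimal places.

0.536

Update rule: p ← p + [c·p·(1−p) − e·p]·Δt with Δt = 0.5.
t = 0.5: p = 0.72600 + (-0.05382) = 0.67218
t = 1: p = 0.67218 + (-0.04081) = 0.63137
t = 1.5: p = 0.63137 + (-0.03190) = 0.59947
t = 2: p = 0.59947 + (-0.02552) = 0.57395
t = 2.5: p = 0.57395 + (-0.02078) = 0.55317
t = 3: p = 0.55317 + (-0.01716) = 0.53602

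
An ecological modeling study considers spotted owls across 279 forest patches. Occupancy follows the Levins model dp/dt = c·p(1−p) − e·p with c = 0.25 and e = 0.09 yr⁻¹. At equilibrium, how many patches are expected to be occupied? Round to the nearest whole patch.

179

p* = 1 − e/c = 1 − 0.09/0.25 = 0.6400.
Expected occupied patches = N × p* = 279 × 0.6400 = 178.56 ≈ 179.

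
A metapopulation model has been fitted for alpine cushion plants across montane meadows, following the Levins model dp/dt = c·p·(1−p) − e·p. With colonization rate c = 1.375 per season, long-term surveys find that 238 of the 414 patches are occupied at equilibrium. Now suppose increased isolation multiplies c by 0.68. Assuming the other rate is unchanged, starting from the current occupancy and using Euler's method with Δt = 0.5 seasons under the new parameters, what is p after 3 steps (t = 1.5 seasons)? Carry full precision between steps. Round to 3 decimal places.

Observed p* = 238/414 = 0.57488.
Balance c(1−p*) = e gives e = 1.375×(1 − 0.57488) = 0.58454.
Starting from p₀ = 0.57488; update p ← p + (dp/dt)·Δt with the new parameters.
p: 0.57488 → 0.52111  (Δp = -0.05377)
p: 0.52111 → 0.48547  (Δp = -0.03564)
p: 0.48547 → 0.46036  (Δp = -0.02511)

0.460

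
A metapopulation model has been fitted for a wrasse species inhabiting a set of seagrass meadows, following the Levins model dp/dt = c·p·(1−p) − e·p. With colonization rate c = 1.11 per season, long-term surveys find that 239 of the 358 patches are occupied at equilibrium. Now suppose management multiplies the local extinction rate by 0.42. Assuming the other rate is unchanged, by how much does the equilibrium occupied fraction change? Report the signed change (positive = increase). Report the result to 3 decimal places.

Observed p* = 239/358 = 0.66760.
Balance c(1−p*) = e gives e = 1.11×(1 − 0.66760) = 0.36896.
New p* = 1 − e/c = 1 − 0.15496/1.11000 = 0.86040.
Δp* = 0.86040 − 0.66760 = +0.19280.

0.193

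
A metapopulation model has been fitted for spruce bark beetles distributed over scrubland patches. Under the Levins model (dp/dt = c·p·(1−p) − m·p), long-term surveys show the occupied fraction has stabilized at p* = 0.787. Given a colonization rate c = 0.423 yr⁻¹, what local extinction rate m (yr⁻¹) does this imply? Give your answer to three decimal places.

0.090

At equilibrium c(1−p*) = m.
m = 0.423 × (1 − 0.787) = 0.423 × 0.2130 = 0.0901.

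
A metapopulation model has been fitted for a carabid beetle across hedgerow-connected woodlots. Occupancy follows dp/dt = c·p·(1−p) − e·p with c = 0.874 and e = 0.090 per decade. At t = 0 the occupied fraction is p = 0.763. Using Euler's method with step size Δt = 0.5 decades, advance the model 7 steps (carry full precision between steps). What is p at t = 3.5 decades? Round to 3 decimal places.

0.892

Update rule: p ← p + [c·p·(1−p) − e·p]·Δt with Δt = 0.5.
t = 0.5: p = 0.76300 + (+0.04469) = 0.80769
t = 1: p = 0.80769 + (+0.03153) = 0.83922
t = 1.5: p = 0.83922 + (+0.02120) = 0.86042
t = 2: p = 0.86042 + (+0.01376) = 0.87418
t = 2.5: p = 0.87418 + (+0.00873) = 0.88291
t = 3: p = 0.88291 + (+0.00545) = 0.88836
t = 3.5: p = 0.88836 + (+0.00337) = 0.89172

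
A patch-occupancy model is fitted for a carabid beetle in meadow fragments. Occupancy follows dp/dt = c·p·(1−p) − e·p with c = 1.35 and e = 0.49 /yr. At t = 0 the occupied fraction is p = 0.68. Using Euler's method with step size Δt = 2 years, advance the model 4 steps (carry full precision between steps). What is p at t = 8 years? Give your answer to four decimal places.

0.6488

Update rule: p ← p + [c·p·(1−p) − e·p]·Δt with Δt = 2.
p: 0.68000 → 0.60112  (Δp = -0.07888)
p: 0.60112 → 0.65941  (Δp = +0.05829)
p: 0.65941 → 0.61957  (Δp = -0.03984)
p: 0.61957 → 0.64879  (Δp = +0.02921)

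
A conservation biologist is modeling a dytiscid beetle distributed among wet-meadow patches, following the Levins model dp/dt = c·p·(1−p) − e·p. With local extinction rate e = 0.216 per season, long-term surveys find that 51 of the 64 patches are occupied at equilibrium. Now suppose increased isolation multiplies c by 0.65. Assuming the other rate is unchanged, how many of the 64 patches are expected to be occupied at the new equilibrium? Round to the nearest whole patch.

Observed p* = 51/64 = 0.79688.
Balance c(1−p*) = e gives c = e/(1 − 0.79688) = 0.216/0.20312 = 1.06341.
New p* = 1 − e/c = 1 − 0.21600/0.69122 = 0.68751.
Expected occupied = 64 × 0.68751 = 44.00 ≈ 44.

44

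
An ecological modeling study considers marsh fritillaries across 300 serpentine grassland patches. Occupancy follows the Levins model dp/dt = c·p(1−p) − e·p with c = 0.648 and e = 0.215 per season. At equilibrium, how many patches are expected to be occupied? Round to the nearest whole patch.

200

p* = 1 − e/c = 1 − 0.215/0.648 = 0.6682.
Expected occupied patches = N × p* = 300 × 0.6682 = 200.46 ≈ 200.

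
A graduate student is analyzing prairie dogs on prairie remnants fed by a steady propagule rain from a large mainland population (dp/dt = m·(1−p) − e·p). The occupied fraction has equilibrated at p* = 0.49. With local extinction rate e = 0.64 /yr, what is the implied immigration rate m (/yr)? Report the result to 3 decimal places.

At equilibrium m(1−p*) = e·p*, so m = e·p*/(1−p*).
m = 0.64 × 0.49 / 0.5100 = 0.3136/0.5100 = 0.6149.

0.615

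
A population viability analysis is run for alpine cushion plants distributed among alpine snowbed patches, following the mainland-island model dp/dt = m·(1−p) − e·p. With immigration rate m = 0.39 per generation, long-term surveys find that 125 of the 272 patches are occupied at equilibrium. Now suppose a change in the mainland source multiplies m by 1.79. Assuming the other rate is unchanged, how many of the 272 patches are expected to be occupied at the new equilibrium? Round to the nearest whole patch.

Observed p* = 125/272 = 0.45956.
Balance m(1−p*) = e·p* gives e = m(1−p*)/p* = 0.39×0.54044/0.45956 = 0.45864.
New p* = m/(m+e) = 0.69810/(0.69810+0.45864) = 0.60351.
Expected occupied = 272 × 0.60351 = 164.15 ≈ 164.

164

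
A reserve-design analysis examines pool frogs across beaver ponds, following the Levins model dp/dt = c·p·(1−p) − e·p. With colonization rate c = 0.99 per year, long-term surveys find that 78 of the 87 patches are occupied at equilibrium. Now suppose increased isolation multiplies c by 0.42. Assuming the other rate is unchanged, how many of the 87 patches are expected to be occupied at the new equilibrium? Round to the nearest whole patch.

66

Observed p* = 78/87 = 0.89655.
Balance c(1−p*) = e gives e = 0.99×(1 − 0.89655) = 0.10242.
New p* = 1 − e/c = 1 − 0.10242/0.41580 = 0.75368.
Expected occupied = 87 × 0.75368 = 65.57 ≈ 66.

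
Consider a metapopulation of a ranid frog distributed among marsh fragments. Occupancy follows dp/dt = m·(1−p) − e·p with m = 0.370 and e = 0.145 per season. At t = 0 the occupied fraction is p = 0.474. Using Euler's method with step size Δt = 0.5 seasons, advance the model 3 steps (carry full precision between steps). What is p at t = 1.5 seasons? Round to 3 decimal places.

Update rule: p ← p + [m·(1−p) − e·p]·Δt with Δt = 0.5.
step 1: Δp = +0.06295, p = 0.53695
step 2: Δp = +0.04674, p = 0.58368
step 3: Δp = +0.03470, p = 0.61838

0.618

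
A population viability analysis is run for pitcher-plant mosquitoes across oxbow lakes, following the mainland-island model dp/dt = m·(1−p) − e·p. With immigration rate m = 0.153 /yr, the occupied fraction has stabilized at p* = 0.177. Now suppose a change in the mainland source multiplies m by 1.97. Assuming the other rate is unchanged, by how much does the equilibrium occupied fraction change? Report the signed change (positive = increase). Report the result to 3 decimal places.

Balance m(1−p*) = e·p* gives e = m(1−p*)/p* = 0.153×0.82300/0.17700 = 0.71141.
New p* = m/(m+e) = 0.30141/(0.30141+0.71141) = 0.29759.
Δp* = 0.29759 − 0.17700 = +0.12059.

0.121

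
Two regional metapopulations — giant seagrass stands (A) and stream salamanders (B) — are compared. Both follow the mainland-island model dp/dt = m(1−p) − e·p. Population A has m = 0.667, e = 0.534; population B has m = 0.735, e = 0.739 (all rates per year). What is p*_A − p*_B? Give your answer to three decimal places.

0.057

A: p*_A = m/(m+e) = 0.667/1.2010 = 0.5554.
B: p*_B = 0.735/1.4740 = 0.4986.
p*_A − p*_B = 0.5554 − 0.4986 = 0.0567.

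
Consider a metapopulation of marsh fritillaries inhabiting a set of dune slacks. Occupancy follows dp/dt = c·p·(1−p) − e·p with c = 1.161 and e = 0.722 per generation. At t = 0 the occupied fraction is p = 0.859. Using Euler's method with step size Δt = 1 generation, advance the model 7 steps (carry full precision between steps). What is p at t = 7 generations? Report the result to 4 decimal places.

0.3782

Update rule: p ← p + [c·p·(1−p) − e·p]·Δt with Δt = 1.
p: 0.85900 → 0.37942  (Δp = -0.47958)
p: 0.37942 → 0.37885  (Δp = -0.00057)
p: 0.37885 → 0.37853  (Δp = -0.00032)
p: 0.37853 → 0.37835  (Δp = -0.00018)
p: 0.37835 → 0.37825  (Δp = -0.00010)
p: 0.37825 → 0.37819  (Δp = -0.00006)
p: 0.37819 → 0.37816  (Δp = -0.00003)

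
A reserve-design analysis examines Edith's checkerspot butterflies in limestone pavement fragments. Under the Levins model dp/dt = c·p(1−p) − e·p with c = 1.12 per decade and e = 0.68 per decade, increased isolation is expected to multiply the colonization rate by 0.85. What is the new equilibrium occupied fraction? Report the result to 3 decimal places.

Before: p* = 1 − 0.68/1.12 = 0.3929.
After the change, c = 0.952, e = 0.68, so p* = 1 − 0.68/0.952 = 0.2857.

0.286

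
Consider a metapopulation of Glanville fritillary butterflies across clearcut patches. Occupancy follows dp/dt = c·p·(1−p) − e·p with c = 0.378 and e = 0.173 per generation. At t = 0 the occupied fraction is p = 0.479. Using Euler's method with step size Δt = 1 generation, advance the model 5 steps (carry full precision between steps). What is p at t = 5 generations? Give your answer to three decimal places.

0.520

Update rule: p ← p + [c·p·(1−p) − e·p]·Δt with Δt = 1.
t = 1: p = 0.47900 + (+0.01147) = 0.49047
t = 2: p = 0.49047 + (+0.00961) = 0.50008
t = 3: p = 0.50008 + (+0.00799) = 0.50807
t = 4: p = 0.50807 + (+0.00658) = 0.51465
t = 5: p = 0.51465 + (+0.00538) = 0.52003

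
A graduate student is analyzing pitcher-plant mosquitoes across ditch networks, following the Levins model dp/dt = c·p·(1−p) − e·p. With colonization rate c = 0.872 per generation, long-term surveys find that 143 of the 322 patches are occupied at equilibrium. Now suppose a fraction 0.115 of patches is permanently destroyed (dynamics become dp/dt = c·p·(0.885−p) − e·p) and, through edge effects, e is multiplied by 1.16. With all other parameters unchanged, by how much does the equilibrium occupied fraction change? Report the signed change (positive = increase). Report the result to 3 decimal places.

Observed p* = 143/322 = 0.44410.
Balance c(1−p*) = e gives e = 0.872×(1 − 0.44410) = 0.48474.
New p* = 0.885 − e/c = 0.885 − 0.56230/0.87200 = 0.24016.
Δp* = 0.24016 − 0.44410 = -0.20394.

-0.204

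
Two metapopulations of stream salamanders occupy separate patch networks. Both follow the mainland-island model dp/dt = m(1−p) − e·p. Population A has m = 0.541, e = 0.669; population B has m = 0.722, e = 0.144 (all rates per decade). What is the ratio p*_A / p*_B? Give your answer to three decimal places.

0.536

A: p*_A = m/(m+e) = 0.541/1.2100 = 0.4471.
B: p*_B = 0.722/0.8660 = 0.8337.
p*_A / p*_B = 0.4471/0.8337 = 0.5363.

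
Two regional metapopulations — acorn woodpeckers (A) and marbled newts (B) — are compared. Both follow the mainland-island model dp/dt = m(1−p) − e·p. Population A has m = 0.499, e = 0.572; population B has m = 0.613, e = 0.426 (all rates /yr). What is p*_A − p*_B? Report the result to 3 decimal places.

-0.124

A: p*_A = m/(m+e) = 0.499/1.0710 = 0.4659.
B: p*_B = 0.613/1.0390 = 0.5900.
p*_A − p*_B = 0.4659 − 0.5900 = -0.1241.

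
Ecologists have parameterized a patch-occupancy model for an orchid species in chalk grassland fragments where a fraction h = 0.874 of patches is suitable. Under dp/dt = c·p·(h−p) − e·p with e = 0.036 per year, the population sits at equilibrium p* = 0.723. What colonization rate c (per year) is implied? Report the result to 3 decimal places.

0.238

At equilibrium c(h−p*) = e, so c = e/(h−p*).
c = 0.036/(0.874 − 0.723) = 0.036/0.1510 = 0.2384.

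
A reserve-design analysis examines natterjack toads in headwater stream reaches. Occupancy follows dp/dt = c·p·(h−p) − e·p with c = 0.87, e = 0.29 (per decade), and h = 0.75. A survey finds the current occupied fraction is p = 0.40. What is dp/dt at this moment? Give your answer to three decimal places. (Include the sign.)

Colonization term: c·p·(h−p) = 0.87×0.40×0.3500 = 0.12180.
Extinction term: e·p = 0.11600.
dp/dt = 0.12180 − 0.11600 = 0.00580.

0.006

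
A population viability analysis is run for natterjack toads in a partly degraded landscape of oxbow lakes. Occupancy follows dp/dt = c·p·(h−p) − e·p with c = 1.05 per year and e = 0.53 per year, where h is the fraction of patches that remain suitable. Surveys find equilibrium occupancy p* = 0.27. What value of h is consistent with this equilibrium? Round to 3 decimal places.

0.775

At equilibrium c(h−p*) = e, so h = p* + e/c.
h = 0.27 + 0.53/1.05 = 0.27 + 0.5048 = 0.7748.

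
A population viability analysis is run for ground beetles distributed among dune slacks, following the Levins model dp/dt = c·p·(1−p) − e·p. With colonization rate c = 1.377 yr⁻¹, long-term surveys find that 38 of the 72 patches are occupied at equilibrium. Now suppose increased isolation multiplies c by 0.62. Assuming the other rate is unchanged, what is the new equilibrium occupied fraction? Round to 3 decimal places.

Observed p* = 38/72 = 0.52778.
Balance c(1−p*) = e gives e = 1.377×(1 − 0.52778) = 0.65025.
New p* = 1 − e/c = 1 − 0.65025/0.85374 = 0.23835.

0.238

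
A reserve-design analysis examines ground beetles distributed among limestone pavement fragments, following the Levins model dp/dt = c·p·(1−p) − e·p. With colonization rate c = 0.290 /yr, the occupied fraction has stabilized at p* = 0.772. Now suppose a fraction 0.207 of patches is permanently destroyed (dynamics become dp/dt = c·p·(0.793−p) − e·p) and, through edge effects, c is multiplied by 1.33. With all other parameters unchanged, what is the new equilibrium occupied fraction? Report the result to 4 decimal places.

Balance c(1−p*) = e gives e = 0.290×(1 − 0.77200) = 0.06612.
New p* = 0.793 − e/c = 0.793 − 0.06612/0.38570 = 0.62157.

0.6216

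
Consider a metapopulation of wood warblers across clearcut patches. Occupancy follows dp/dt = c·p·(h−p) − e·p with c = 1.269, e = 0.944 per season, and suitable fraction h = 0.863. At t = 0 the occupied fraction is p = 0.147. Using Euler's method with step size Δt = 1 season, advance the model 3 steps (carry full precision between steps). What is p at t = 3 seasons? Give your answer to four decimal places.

Update rule: p ← p + [c·p·(h−p) − e·p]·Δt with Δt = 1.
step 1: Δp = -0.00520, p = 0.14180
step 2: Δp = -0.00408, p = 0.13771
step 3: Δp = -0.00325, p = 0.13446

0.1345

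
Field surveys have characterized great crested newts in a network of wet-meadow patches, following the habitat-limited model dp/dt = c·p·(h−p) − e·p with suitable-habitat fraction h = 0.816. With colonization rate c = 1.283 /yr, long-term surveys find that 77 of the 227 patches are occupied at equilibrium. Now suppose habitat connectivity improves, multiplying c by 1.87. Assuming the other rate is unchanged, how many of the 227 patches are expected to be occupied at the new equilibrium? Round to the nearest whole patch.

127

Observed p* = 77/227 = 0.33921.
Balance c(h−p*) = e gives e = 1.283×(0.816 − 0.33921) = 0.61172.
New p* = 0.816 − e/c = 0.816 − 0.61172/2.39921 = 0.56103.
Expected occupied = 227 × 0.56103 = 127.35 ≈ 127.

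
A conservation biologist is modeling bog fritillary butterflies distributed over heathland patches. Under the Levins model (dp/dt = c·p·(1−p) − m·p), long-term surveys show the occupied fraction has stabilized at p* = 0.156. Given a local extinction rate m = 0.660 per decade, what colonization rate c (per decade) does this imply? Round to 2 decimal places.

0.78

At equilibrium c(1−p*) = m, so c = m/(1−p*).
c = 0.660/(1 − 0.156) = 0.660/0.8440 = 0.7820.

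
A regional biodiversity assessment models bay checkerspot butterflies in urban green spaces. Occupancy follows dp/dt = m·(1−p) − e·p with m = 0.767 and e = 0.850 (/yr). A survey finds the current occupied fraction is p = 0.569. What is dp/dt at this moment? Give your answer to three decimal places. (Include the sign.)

-0.153

Colonization term: m·(1−p) = 0.767×0.4310 = 0.33058.
Extinction term: e·p = 0.48365.
dp/dt = 0.33058 − 0.48365 = -0.15307.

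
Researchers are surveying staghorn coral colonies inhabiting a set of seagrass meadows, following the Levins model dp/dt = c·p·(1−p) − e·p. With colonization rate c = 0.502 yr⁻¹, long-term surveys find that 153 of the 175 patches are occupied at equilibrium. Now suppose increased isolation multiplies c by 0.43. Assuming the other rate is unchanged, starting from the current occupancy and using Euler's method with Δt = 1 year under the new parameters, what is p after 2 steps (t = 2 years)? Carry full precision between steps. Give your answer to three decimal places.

0.818

Observed p* = 153/175 = 0.87429.
Balance c(1−p*) = e gives e = 0.502×(1 − 0.87429) = 0.06311.
Starting from p₀ = 0.87429; update p ← p + (dp/dt)·Δt with the new parameters.
  1  |  dp/dt·Δt = -0.031450  |  p_1 = 0.842836
  2  |  dp/dt·Δt = -0.024597  |  p_2 = 0.818239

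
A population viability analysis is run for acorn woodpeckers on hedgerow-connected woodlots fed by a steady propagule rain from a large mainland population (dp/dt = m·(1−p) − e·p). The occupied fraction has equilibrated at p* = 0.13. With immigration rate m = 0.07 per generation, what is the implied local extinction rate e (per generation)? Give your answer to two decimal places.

At equilibrium m(1−p*) = e·p*, so e = m(1−p*)/p*.
e = 0.07 × 0.8700 / 0.13 = 0.4685.

0.47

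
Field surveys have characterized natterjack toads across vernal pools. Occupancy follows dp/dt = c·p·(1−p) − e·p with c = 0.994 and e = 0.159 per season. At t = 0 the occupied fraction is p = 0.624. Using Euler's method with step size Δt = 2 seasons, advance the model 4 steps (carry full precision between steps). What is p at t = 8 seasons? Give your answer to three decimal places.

0.823

Update rule: p ← p + [c·p·(1−p) − e·p]·Δt with Δt = 2.
t = 2: p = 0.62400 + (+0.26800) = 0.89200
t = 4: p = 0.89200 + (-0.09214) = 0.79986
t = 6: p = 0.79986 + (+0.06389) = 0.86375
t = 8: p = 0.86375 + (-0.04072) = 0.82304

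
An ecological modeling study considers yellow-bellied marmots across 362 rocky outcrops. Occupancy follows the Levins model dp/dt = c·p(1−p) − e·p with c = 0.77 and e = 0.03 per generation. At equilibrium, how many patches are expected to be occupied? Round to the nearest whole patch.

348

p* = 1 − e/c = 1 − 0.03/0.77 = 0.9610.
Expected occupied patches = N × p* = 362 × 0.9610 = 347.90 ≈ 348.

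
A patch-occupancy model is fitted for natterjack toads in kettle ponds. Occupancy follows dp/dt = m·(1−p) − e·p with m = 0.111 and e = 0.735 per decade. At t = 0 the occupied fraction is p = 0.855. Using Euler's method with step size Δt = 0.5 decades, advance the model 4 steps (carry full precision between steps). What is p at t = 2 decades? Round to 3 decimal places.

Update rule: p ← p + [m·(1−p) − e·p]·Δt with Δt = 0.5.
step 1: Δp = -0.30617, p = 0.54883
step 2: Δp = -0.17666, p = 0.37218
step 3: Δp = -0.10193, p = 0.27025
step 4: Δp = -0.05881, p = 0.21143

0.211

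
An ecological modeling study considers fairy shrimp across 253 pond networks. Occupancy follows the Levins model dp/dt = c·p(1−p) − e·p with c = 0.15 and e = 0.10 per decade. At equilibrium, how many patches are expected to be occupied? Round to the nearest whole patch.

p* = 1 − e/c = 1 − 0.10/0.15 = 0.3333.
Expected occupied patches = N × p* = 253 × 0.3333 = 84.33 ≈ 84.

84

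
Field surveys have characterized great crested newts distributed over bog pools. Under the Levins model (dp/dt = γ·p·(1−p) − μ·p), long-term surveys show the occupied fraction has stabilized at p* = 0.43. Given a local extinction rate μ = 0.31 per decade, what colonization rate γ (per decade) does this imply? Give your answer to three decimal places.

0.544

At equilibrium γ(1−p*) = μ, so γ = μ/(1−p*).
γ = 0.31/(1 − 0.43) = 0.31/0.5700 = 0.5439.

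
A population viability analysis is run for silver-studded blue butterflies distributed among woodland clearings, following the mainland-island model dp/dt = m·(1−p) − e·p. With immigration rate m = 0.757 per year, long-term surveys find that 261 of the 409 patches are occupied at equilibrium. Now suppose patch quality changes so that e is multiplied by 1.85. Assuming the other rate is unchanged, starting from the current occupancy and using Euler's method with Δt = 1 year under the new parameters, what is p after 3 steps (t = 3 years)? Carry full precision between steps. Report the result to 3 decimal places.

Observed p* = 261/409 = 0.63814.
Balance m(1−p*) = e·p* gives e = m(1−p*)/p* = 0.757×0.36186/0.63814 = 0.42926.
Starting from p₀ = 0.63814; update p ← p + (dp/dt)·Δt with the new parameters.
p: 0.63814 → 0.40530  (Δp = -0.23284)
p: 0.40530 → 0.53363  (Δp = +0.12832)
p: 0.53363 → 0.46290  (Δp = -0.07072)

0.463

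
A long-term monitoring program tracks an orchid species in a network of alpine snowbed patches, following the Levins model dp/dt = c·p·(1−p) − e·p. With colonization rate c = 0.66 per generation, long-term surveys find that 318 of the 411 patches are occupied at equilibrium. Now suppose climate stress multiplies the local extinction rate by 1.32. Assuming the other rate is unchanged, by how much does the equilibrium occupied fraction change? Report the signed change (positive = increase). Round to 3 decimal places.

-0.072

Observed p* = 318/411 = 0.77372.
Balance c(1−p*) = e gives e = 0.66×(1 − 0.77372) = 0.14934.
New p* = 1 − e/c = 1 − 0.19713/0.66000 = 0.70132.
Δp* = 0.70132 − 0.77372 = -0.07240.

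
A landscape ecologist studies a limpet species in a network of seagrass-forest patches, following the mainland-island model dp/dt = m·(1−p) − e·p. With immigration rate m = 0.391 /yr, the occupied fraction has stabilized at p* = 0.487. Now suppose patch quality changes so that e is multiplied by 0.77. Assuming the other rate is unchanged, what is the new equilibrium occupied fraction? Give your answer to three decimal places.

Balance m(1−p*) = e·p* gives e = m(1−p*)/p* = 0.391×0.51300/0.48700 = 0.41187.
New p* = m/(m+e) = 0.39100/(0.39100+0.31714) = 0.55215.

0.552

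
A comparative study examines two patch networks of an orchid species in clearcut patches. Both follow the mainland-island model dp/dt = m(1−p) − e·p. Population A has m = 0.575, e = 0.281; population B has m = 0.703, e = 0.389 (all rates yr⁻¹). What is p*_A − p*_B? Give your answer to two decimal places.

A: p*_A = m/(m+e) = 0.575/0.8560 = 0.6717.
B: p*_B = 0.703/1.0920 = 0.6438.
p*_A − p*_B = 0.6717 − 0.6438 = 0.0280.

0.03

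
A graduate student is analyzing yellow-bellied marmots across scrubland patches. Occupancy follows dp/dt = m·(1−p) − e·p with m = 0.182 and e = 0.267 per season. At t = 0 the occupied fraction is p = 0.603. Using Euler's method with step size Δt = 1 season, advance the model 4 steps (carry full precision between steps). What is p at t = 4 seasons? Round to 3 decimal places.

0.424

Update rule: p ← p + [m·(1−p) − e·p]·Δt with Δt = 1.
  1  |  dp/dt·Δt = -0.088747  |  p_1 = 0.514253
  2  |  dp/dt·Δt = -0.048900  |  p_2 = 0.465353
  3  |  dp/dt·Δt = -0.026944  |  p_3 = 0.438410
  4  |  dp/dt·Δt = -0.014846  |  p_4 = 0.423564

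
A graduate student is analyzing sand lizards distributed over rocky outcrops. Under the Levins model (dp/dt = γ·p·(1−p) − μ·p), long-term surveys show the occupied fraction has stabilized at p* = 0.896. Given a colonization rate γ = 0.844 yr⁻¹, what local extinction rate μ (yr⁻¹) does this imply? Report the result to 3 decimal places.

0.088

At equilibrium γ(1−p*) = μ.
μ = 0.844 × (1 − 0.896) = 0.844 × 0.1040 = 0.0878.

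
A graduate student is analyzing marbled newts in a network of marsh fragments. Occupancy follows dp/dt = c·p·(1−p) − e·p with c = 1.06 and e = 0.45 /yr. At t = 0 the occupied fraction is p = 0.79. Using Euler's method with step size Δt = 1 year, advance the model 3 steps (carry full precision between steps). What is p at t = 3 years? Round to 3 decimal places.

Update rule: p ← p + [c·p·(1−p) − e·p]·Δt with Δt = 1.
  1  |  dp/dt·Δt = -0.179646  |  p_1 = 0.610354
  2  |  dp/dt·Δt = -0.022568  |  p_2 = 0.587786
  3  |  dp/dt·Δt = -0.007672  |  p_3 = 0.580114

0.580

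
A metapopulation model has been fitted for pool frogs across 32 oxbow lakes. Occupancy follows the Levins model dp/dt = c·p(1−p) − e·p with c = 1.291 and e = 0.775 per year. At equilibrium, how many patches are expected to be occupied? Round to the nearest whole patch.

p* = 1 − e/c = 1 − 0.775/1.291 = 0.3997.
Expected occupied patches = N × p* = 32 × 0.3997 = 12.79 ≈ 13.

13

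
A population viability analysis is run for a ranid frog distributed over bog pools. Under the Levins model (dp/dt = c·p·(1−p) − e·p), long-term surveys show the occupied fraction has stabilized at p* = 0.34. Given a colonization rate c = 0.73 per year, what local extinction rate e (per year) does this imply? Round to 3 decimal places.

At equilibrium c(1−p*) = e.
e = 0.73 × (1 − 0.34) = 0.73 × 0.6600 = 0.4818.

0.482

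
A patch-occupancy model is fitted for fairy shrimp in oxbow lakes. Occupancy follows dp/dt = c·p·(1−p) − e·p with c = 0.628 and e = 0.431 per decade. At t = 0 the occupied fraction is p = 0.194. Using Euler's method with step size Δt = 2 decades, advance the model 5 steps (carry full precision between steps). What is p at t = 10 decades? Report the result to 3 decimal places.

0.295

Update rule: p ← p + [c·p·(1−p) − e·p]·Δt with Δt = 2.
p: 0.19400 → 0.22317  (Δp = +0.02917)
p: 0.22317 → 0.24854  (Δp = +0.02537)
p: 0.24854 → 0.26888  (Δp = +0.02034)
p: 0.26888 → 0.28401  (Δp = +0.01513)
p: 0.28401 → 0.29460  (Δp = +0.01059)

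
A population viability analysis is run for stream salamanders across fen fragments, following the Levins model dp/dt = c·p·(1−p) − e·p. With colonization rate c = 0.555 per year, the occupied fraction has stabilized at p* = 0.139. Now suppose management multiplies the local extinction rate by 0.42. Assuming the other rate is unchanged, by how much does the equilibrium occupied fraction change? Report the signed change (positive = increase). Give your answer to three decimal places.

Balance c(1−p*) = e gives e = 0.555×(1 − 0.13900) = 0.47786.
New p* = 1 − e/c = 1 − 0.20070/0.55500 = 0.63838.
Δp* = 0.63838 − 0.13900 = +0.49938.

0.499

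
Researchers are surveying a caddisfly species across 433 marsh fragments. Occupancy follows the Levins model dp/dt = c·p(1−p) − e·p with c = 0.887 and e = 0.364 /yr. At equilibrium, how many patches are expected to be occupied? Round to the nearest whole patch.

255

p* = 1 − e/c = 1 − 0.364/0.887 = 0.5896.
Expected occupied patches = N × p* = 433 × 0.5896 = 255.31 ≈ 255.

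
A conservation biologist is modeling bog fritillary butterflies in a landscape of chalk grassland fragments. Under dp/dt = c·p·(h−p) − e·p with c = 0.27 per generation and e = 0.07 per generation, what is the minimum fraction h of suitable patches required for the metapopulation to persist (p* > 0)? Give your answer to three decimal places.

0.259

p* = h − e/c is positive only when h > e/c.
h_min = e/c = 0.07/0.27 = 0.2593.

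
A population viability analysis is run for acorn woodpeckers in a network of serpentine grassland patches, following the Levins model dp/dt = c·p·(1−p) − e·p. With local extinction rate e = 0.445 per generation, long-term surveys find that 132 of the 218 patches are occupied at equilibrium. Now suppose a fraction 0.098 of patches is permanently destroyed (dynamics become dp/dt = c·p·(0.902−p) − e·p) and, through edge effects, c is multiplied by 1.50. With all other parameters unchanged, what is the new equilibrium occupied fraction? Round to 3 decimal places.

0.639

Observed p* = 132/218 = 0.60550.
Balance c(1−p*) = e gives c = e/(1 − 0.60550) = 0.445/0.39450 = 1.12801.
New p* = 0.902 − e/c = 0.902 − 0.44500/1.69202 = 0.63900.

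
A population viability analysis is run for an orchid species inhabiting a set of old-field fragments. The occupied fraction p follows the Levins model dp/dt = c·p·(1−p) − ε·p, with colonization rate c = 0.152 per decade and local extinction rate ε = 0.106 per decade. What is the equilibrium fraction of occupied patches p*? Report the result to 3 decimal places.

0.303

Setting dp/dt = 0 and dividing through by p* gives c·(1−p*) = ε.
So p* = 1 − ε/c = 1 − 0.106/0.152 = 1 − 0.6974 = 0.3026.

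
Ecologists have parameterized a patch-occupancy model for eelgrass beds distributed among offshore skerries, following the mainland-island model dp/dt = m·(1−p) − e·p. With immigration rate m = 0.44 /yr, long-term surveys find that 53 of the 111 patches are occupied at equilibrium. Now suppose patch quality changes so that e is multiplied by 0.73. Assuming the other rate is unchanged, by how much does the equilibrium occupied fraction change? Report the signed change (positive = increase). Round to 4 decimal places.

Observed p* = 53/111 = 0.47748.
Balance m(1−p*) = e·p* gives e = m(1−p*)/p* = 0.44×0.52252/0.47748 = 0.48150.
New p* = m/(m+e) = 0.44000/(0.44000+0.35150) = 0.55591.
Δp* = 0.55591 − 0.47748 = +0.07843.

0.0784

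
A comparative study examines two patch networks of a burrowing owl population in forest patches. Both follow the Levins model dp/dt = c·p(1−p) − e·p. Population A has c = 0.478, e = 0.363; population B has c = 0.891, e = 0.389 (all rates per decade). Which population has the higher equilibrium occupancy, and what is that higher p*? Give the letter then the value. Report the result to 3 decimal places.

B, 0.563

A: p*_A = 1 − 0.363/0.478 = 0.2406.
B: p*_B = 1 − 0.389/0.891 = 0.5634.
B is higher at 0.5634.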